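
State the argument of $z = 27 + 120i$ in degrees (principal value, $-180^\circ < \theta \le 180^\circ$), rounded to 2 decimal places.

θ = arctan(b/a) = arctan(120/27) (quadrant-adjusted) = 77.32°


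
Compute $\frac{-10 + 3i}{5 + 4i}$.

Multiply numerator and denominator by conjugate (5 - 4i):
= (-10 + 3i)(5 - 4i) / (5^2 + 4^2)
= (-38 + 55i) / 41
= -38/41 + (55/41)i


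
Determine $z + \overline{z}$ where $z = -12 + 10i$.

z + conjugate(z) = (a + bi) + (a - bi) = 2a
= 2 * (-12) = -24


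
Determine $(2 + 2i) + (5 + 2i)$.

(2 + 5) + (2 + 2)i = 7 + 4i


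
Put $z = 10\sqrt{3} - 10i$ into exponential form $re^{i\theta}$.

r = |z| = sqrt((10*sqrt(3))^2 + (-10)^2) = sqrt(300 + 100) = sqrt(400) = 20
θ = arctan(b/a) = arctan(-10/17.3205) (quadrant-adjusted) = -30° = -π/6
z = 20e^(-i*π/6)


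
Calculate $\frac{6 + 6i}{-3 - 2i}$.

Multiply numerator and denominator by conjugate (-3 + 2i):
= (6 + 6i)(-3 + 2i) / ((-3)^2 + (-2)^2)
= (-30 - 6i) / 13
= -30/13 - (6/13)i


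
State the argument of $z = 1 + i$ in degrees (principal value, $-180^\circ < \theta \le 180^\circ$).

θ = arctan(b/a) = arctan(1/1) (quadrant-adjusted) = 45°


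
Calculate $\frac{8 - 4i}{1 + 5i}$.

Multiply numerator and denominator by conjugate (1 - 5i):
= (8 - 4i)(1 - 5i) / (1^2 + 5^2)
= (-12 - 44i) / 26
Divide through by 2: (-6 - 22i) / 13
= -6/13 - (22/13)i


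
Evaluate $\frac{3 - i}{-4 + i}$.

Multiply numerator and denominator by conjugate (-4 - i):
= (3 - i)(-4 - i) / ((-4)^2 + 1^2)
= (-13 + i) / 17
= -13/17 + (1/17)i


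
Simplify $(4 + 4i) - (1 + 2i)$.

(4 - 1) + (4 - 2)i = 3 + 2i


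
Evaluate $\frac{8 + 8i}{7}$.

Divisor is real, so divide each part by 7:
= 8/7 + (8/7)i


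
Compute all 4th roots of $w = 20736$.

|w| = 20736, arg(w) = 0°
Root modulus = 20736^(1/4) = 12
Root arguments: θ_k = (0° + 360°k)/4 for k = 0, 1, ..., 3
Roots: 12, 12i, -12, -12i


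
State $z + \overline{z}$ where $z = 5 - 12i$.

z + conjugate(z) = (a + bi) + (a - bi) = 2a
= 2 * 5 = 10


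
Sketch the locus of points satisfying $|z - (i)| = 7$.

|z - z0| = r describes a circle centered at z0 with radius r
Here z0 = i and r = 7
Locus: Circle centered at (0, 1) with radius 7


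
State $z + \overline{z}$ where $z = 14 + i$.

z + conjugate(z) = (a + bi) + (a - bi) = 2a
= 2 * 14 = 28


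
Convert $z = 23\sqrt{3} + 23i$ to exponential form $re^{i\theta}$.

r = |z| = sqrt((23*sqrt(3))^2 + (23)^2) = sqrt(1587 + 529) = sqrt(2116) = 46
θ = arctan(b/a) = arctan(23/39.8372) (quadrant-adjusted) = 30° = π/6
z = 46e^(i*π/6)


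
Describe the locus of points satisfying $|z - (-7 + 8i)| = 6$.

|z - z0| = r describes a circle centered at z0 with radius r
Here z0 = -7 + 8i and r = 6
Locus: Circle centered at (-7, 8) with radius 6


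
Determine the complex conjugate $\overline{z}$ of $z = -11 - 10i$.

If z = a + bi, then conjugate(z) = a - bi
conjugate(-11 - 10i) = -11 + 10i


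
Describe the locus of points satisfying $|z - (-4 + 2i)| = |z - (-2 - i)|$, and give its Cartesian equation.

|z - z1| = |z - z2| means z is equidistant from z1 and z2,
i.e. the perpendicular bisector of the segment from (-4, 2) to (-2, -1) (midpoint (-3, 1/2)).
With z = x + yi, square both sides:
(x - (-4))^2 + (y - 2)^2 = (x - (-2))^2 + (y - (-1))^2
The x^2 and y^2 terms cancel: 4x + (-6)y = 5 - 20 = -15
Simplify: 4x - 6y = -15
Locus: Perpendicular bisector of the segment from (-4, 2) to (-2, -1): the line 4x - 6y = -15


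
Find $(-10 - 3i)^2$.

(a + bi)^2 = a^2 - b^2 + 2abi
= (-10)^2 - (-3)^2 + 2*(-10)*(-3)i
= 91 + 60i


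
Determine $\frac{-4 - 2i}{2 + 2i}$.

Multiply numerator and denominator by conjugate (2 - 2i):
= (-4 - 2i)(2 - 2i) / (2^2 + 2^2)
= (-12 + 4i) / 8
Divide through by 4: (-3 + i) / 2
= -3/2 + (1/2)i


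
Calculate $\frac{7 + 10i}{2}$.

Divisor is real, so divide each part by 2:
= 7/2 + 5i


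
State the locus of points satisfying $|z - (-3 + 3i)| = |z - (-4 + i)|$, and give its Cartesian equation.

|z - z1| = |z - z2| means z is equidistant from z1 and z2,
i.e. the perpendicular bisector of the segment from (-3, 3) to (-4, 1) (midpoint (-7/2, 2)).
With z = x + yi, square both sides:
(x - (-3))^2 + (y - 3)^2 = (x - (-4))^2 + (y - 1)^2
The x^2 and y^2 terms cancel: -2x + (-4)y = 17 - 18 = -1
Simplify: 2x + 4y = 1
Locus: Perpendicular bisector of the segment from (-3, 3) to (-4, 1): the line 2x + 4y = 1


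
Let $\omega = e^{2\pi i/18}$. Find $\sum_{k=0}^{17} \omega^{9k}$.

Let ζ = ω^9 = e^(2πi·9/18). Since 18 ∤ 9, ζ ≠ 1.
Sum = Σ_{k=0}^{17} ζ^k = (ζ^18 - 1)/(ζ - 1) = (ω^{9·18} - 1)/(ζ - 1) = (1 - 1)/(ζ - 1) = 0


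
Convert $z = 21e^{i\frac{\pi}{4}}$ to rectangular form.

a = r cos θ = 21 * sqrt(2)/2 = 21*sqrt(2)/2
b = r sin θ = 21 * sqrt(2)/2 = 21*sqrt(2)/2
z = 21*sqrt(2)/2 + (21*sqrt(2)/2)i


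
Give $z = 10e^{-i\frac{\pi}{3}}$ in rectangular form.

a = r cos θ = 10 * 1/2 = 5
b = r sin θ = 10 * -sqrt(3)/2 = -5*sqrt(3)
z = 5 - 5*sqrt(3)i


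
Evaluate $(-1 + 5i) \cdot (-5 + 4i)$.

(a1*a2 - b1*b2) + (a1*b2 + b1*a2)i
= (5 - 20) + (-4 + (-25))i
= -15 - 29i


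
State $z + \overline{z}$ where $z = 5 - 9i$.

z + conjugate(z) = (a + bi) + (a - bi) = 2a
= 2 * 5 = 10


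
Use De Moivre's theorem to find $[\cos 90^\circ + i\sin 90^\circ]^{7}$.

By De Moivre: z^n = r^n(cos(nθ) + i sin(nθ))
= 1^7(cos(7*90°) + i sin(7*90°))
= 1(cos 270° + i sin 270°)
= -i


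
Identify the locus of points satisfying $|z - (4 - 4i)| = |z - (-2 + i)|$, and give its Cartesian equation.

|z - z1| = |z - z2| means z is equidistant from z1 and z2,
i.e. the perpendicular bisector of the segment from (4, -4) to (-2, 1) (midpoint (1, -3/2)).
With z = x + yi, square both sides:
(x - 4)^2 + (y - (-4))^2 = (x - (-2))^2 + (y - 1)^2
The x^2 and y^2 terms cancel: -12x + 10y = 5 - 32 = -27
Simplify: 12x - 10y = 27
Locus: Perpendicular bisector of the segment from (4, -4) to (-2, 1): the line 12x - 10y = 27


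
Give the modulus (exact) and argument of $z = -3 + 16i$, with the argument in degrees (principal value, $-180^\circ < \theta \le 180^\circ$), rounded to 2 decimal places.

|z| = sqrt((-3)^2 + 16^2) = sqrt(265)
arg(z) = arctan(b/a) = arctan(16/-3) (quadrant-adjusted) = 100.62°


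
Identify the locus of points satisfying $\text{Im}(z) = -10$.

Im(z) = y where z = x + yi; the equation y = -10 is satisfied by all points with that y-coordinate
Locus: Horizontal line y = -10


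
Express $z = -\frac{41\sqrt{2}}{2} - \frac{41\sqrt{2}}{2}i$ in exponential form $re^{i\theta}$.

r = |z| = sqrt((-41*sqrt(2)/2)^2 + (-41*sqrt(2)/2)^2) = sqrt(1681/2 + 1681/2) = sqrt(1681) = 41
θ = arctan(b/a) = arctan(-28.9914/-28.9914) (quadrant-adjusted) = 225° = 5π/4
z = 41e^(i*5π/4)


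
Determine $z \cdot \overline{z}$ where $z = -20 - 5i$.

z * conjugate(z) = |z|^2 = a^2 + b^2
= (-20)^2 + (-5)^2 = 425


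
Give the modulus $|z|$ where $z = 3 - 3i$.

|z| = sqrt(a^2 + b^2) = sqrt(3^2 + (-3)^2) = sqrt(18) = sqrt(18)


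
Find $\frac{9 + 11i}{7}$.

Divisor is real, so divide each part by 7:
= 9/7 + (11/7)i


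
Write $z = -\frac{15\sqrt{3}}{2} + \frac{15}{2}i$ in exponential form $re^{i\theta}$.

r = |z| = sqrt((-15*sqrt(3)/2)^2 + (15/2)^2) = sqrt(675/4 + 225/4) = sqrt(225) = 15
θ = arctan(b/a) = arctan(7.5/-12.9904) (quadrant-adjusted) = 150° = 5π/6
z = 15e^(i*5π/6)


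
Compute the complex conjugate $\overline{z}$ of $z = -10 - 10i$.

If z = a + bi, then conjugate(z) = a - bi
conjugate(-10 - 10i) = -10 + 10i


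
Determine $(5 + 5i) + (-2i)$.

(5 + 0) + (5 + (-2))i = 5 + 3i


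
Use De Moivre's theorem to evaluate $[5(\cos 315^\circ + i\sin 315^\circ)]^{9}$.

By De Moivre: z^n = r^n(cos(nθ) + i sin(nθ))
= 5^9(cos(9*315°) + i sin(9*315°))
= 1953125(cos 315° + i sin 315°)
= 1953125*sqrt(2)/2 - (1953125*sqrt(2)/2)i


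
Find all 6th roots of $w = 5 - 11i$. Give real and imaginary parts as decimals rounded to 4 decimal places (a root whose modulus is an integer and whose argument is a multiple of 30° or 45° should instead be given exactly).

|w| = sqrt(146) ≈ 12.083046, arg(w) ≈ 294.443955°
Root modulus = sqrt(146)^(1/6) ≈ 1.514826
Root arguments: θ_k = (arg(w) + 360°k)/6 for k = 0, 1, ..., 5
Compute each root as (root modulus)(cos θ_k + i sin θ_k) using full-precision intermediates, then round to 4 decimal places.
Roots: 0.9923 + 1.1445i, -0.4950 + 1.4317i, -1.4874 + 0.2871i, -0.9923 - 1.1445i, 0.4950 - 1.4317i, 1.4874 - 0.2871i


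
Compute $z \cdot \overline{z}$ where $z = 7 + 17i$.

z * conjugate(z) = |z|^2 = a^2 + b^2
= 7^2 + 17^2 = 338


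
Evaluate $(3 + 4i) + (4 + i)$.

(3 + 4) + (4 + 1)i = 7 + 5i


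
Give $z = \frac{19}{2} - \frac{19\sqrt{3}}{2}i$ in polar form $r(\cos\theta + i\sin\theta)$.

r = |z| = sqrt(a^2 + b^2) = sqrt((19/2)^2 + (-19*sqrt(3)/2)^2) = sqrt(361/4 + 1083/4) = sqrt(361) = 19
θ = arctan(b/a) = arctan(-16.4545/9.5) (quadrant-adjusted) = 300°
z = 19(cos 300° + i sin 300°)


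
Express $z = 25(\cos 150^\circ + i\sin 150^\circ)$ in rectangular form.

a = r cos θ = 25 * -sqrt(3)/2 = -25*sqrt(3)/2
b = r sin θ = 25 * 1/2 = 25/2
z = -25*sqrt(3)/2 + (25/2)i


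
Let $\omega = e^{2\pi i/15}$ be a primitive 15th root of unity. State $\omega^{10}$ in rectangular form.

ω^10 = e^(2πi·10/15) = e^(i·4π/3)
= cos(4π/3) + i sin(4π/3)
= -1/2 - (sqrt(3)/2)i


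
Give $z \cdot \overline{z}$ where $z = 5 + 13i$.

z * conjugate(z) = |z|^2 = a^2 + b^2
= 5^2 + 13^2 = 194


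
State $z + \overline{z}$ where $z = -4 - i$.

z + conjugate(z) = (a + bi) + (a - bi) = 2a
= 2 * (-4) = -8


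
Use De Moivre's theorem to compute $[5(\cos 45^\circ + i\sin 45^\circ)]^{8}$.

By De Moivre: z^n = r^n(cos(nθ) + i sin(nθ))
= 5^8(cos(8*45°) + i sin(8*45°))
= 390625(cos 0° + i sin 0°)
= 390625


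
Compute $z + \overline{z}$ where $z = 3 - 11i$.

z + conjugate(z) = (a + bi) + (a - bi) = 2a
= 2 * 3 = 6


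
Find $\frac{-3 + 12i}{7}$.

Divisor is real, so divide each part by 7:
= -3/7 + (12/7)i


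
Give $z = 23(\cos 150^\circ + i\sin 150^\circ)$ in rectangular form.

a = r cos θ = 23 * -sqrt(3)/2 = -23*sqrt(3)/2
b = r sin θ = 23 * 1/2 = 23/2
z = -23*sqrt(3)/2 + (23/2)i


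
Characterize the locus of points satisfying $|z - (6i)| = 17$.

|z - z0| = r describes a circle centered at z0 with radius r
Here z0 = 6i and r = 17
Locus: Circle centered at (0, 6) with radius 17


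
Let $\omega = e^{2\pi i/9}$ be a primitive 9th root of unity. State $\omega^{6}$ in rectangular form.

ω^6 = e^(2πi·6/9) = e^(i·4π/3)
= cos(4π/3) + i sin(4π/3)
= -1/2 - (sqrt(3)/2)i


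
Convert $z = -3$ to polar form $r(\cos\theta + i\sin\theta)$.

r = |z| = sqrt(a^2 + b^2) = sqrt((-3)^2 + (0)^2) = sqrt(9 + 0) = sqrt(9) = 3
b = 0 and a < 0, so z lies on the negative real axis: θ = 180°
z = 3(cos 180° + i sin 180°)


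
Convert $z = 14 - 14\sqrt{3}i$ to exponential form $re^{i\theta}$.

r = |z| = sqrt((14)^2 + (-14*sqrt(3))^2) = sqrt(196 + 588) = sqrt(784) = 28
θ = arctan(b/a) = arctan(-24.2487/14) (quadrant-adjusted) = -60° = -π/3
z = 28e^(-i*π/3)


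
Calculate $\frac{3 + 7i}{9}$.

Divisor is real, so divide each part by 9:
= 1/3 + (7/9)i


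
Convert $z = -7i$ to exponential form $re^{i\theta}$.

r = |z| = sqrt((0)^2 + (-7)^2) = sqrt(0 + 49) = sqrt(49) = 7
a = 0 and b < 0, so z lies on the negative imaginary axis: θ = -90° = -π/2
z = 7e^(-i*π/2)


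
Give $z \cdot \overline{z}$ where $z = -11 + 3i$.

z * conjugate(z) = |z|^2 = a^2 + b^2
= (-11)^2 + 3^2 = 130


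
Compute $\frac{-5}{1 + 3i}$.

Multiply numerator and denominator by conjugate (1 - 3i):
= (-5)(1 - 3i) / (1^2 + 3^2)
= (-5 + 15i) / 10
Divide through by 5: (-1 + 3i) / 2
= -1/2 + (3/2)i


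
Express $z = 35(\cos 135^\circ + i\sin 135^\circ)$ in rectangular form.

a = r cos θ = 35 * -sqrt(2)/2 = -35*sqrt(2)/2
b = r sin θ = 35 * sqrt(2)/2 = 35*sqrt(2)/2
z = -35*sqrt(2)/2 + (35*sqrt(2)/2)i


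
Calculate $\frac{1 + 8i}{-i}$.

Multiply numerator and denominator by conjugate (i):
= (1 + 8i)(i) / (0^2 + (-1)^2)
= (-8 + i) / 1
= -8 + i


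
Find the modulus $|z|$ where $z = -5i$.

|z| = sqrt(a^2 + b^2) = sqrt(0^2 + (-5)^2) = sqrt(25) = 5


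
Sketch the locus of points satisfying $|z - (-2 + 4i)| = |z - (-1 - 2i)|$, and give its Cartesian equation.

|z - z1| = |z - z2| means z is equidistant from z1 and z2,
i.e. the perpendicular bisector of the segment from (-2, 4) to (-1, -2) (midpoint (-3/2, 1)).
With z = x + yi, square both sides:
(x - (-2))^2 + (y - 4)^2 = (x - (-1))^2 + (y - (-2))^2
The x^2 and y^2 terms cancel: 2x + (-12)y = 5 - 20 = -15
Simplify: 2x - 12y = -15
Locus: Perpendicular bisector of the segment from (-2, 4) to (-1, -2): the line 2x - 12y = -15


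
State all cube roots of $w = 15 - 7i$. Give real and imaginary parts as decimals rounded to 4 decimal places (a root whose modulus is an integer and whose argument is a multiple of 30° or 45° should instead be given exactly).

|w| = sqrt(274) ≈ 16.552945, arg(w) ≈ 334.983107°
Root modulus = sqrt(274)^(1/3) ≈ 2.548542
Root arguments: θ_k = (arg(w) + 360°k)/3 for k = 0, 1, ..., 2
Compute each root as (root modulus)(cos θ_k + i sin θ_k) using full-precision intermediates, then round to 4 decimal places.
Roots: -0.9407 + 2.3686i, -1.5809 - 1.9990i, 2.5216 - 0.3696i


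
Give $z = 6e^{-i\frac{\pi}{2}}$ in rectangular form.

a = r cos θ = 6 * 0 = 0
b = r sin θ = 6 * -1 = -6
z = -6i


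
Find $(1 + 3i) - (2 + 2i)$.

(1 - 2) + (3 - 2)i = -1 + i


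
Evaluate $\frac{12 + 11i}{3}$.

Divisor is real, so divide each part by 3:
= 4 + (11/3)i


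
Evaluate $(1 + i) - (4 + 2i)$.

(1 - 4) + (1 - 2)i = -3 - i


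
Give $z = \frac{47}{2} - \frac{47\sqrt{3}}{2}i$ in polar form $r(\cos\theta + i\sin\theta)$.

r = |z| = sqrt(a^2 + b^2) = sqrt((47/2)^2 + (-47*sqrt(3)/2)^2) = sqrt(2209/4 + 6627/4) = sqrt(2209) = 47
θ = arctan(b/a) = arctan(-40.7032/23.5) (quadrant-adjusted) = 300°
z = 47(cos 300° + i sin 300°)


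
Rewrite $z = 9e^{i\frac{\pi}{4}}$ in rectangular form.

a = r cos θ = 9 * sqrt(2)/2 = 9*sqrt(2)/2
b = r sin θ = 9 * sqrt(2)/2 = 9*sqrt(2)/2
z = 9*sqrt(2)/2 + (9*sqrt(2)/2)i


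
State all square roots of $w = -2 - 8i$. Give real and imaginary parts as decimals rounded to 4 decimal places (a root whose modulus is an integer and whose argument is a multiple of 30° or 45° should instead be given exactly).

|w| = sqrt(68) ≈ 8.246211, arg(w) ≈ 255.963757°
Root modulus = sqrt(68)^(1/2) ≈ 2.871622
Root arguments: θ_k = (arg(w) + 360°k)/2 for k = 0, 1, ..., 1
Compute each root as (root modulus)(cos θ_k + i sin θ_k) using full-precision intermediates, then round to 4 decimal places.
Roots: -1.7672 + 2.2634i, 1.7672 - 2.2634i


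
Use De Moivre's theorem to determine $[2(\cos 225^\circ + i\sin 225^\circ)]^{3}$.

By De Moivre: z^n = r^n(cos(nθ) + i sin(nθ))
= 2^3(cos(3*225°) + i sin(3*225°))
= 8(cos 315° + i sin 315°)
= 4*sqrt(2) - 4*sqrt(2)i


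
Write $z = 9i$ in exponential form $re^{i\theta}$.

r = |z| = sqrt((0)^2 + (9)^2) = sqrt(0 + 81) = sqrt(81) = 9
a = 0 and b > 0, so z lies on the positive imaginary axis: θ = 90° = π/2
z = 9e^(i*π/2)


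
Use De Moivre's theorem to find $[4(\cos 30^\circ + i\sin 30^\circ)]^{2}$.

By De Moivre: z^n = r^n(cos(nθ) + i sin(nθ))
= 4^2(cos(2*30°) + i sin(2*30°))
= 16(cos 60° + i sin 60°)
= 8 + 8*sqrt(3)i


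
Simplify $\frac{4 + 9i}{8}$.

Divisor is real, so divide each part by 8:
= 1/2 + (9/8)i


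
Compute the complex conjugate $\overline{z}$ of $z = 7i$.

If z = a + bi, then conjugate(z) = a - bi
conjugate(7i) = -7i


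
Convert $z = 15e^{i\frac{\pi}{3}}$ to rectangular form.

a = r cos θ = 15 * 1/2 = 15/2
b = r sin θ = 15 * sqrt(3)/2 = 15*sqrt(3)/2
z = 15/2 + (15*sqrt(3)/2)i


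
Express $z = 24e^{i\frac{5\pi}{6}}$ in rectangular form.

a = r cos θ = 24 * -sqrt(3)/2 = -12*sqrt(3)
b = r sin θ = 24 * 1/2 = 12
z = -12*sqrt(3) + 12i


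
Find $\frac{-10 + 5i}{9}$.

Divisor is real, so divide each part by 9:
= -10/9 + (5/9)i


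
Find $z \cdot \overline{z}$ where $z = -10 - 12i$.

z * conjugate(z) = |z|^2 = a^2 + b^2
= (-10)^2 + (-12)^2 = 244


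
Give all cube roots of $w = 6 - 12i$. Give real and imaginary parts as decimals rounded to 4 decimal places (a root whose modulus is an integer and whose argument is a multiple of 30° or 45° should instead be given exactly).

|w| = sqrt(180) ≈ 13.416408, arg(w) ≈ 296.565051°
Root modulus = sqrt(180)^(1/3) ≈ 2.376177
Root arguments: θ_k = (arg(w) + 360°k)/3 for k = 0, 1, ..., 2
Compute each root as (root modulus)(cos θ_k + i sin θ_k) using full-precision intermediates, then round to 4 decimal places.
Roots: -0.3658 + 2.3479i, -1.8504 - 1.4907i, 2.2162 - 0.8572i


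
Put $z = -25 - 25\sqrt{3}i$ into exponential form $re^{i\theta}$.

r = |z| = sqrt((-25)^2 + (-25*sqrt(3))^2) = sqrt(625 + 1875) = sqrt(2500) = 50
θ = arctan(b/a) = arctan(-43.3013/-25) (quadrant-adjusted) = -120° = -2π/3
z = 50e^(-i*2π/3)


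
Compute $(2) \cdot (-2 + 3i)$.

(a1*a2 - b1*b2) + (a1*b2 + b1*a2)i
= (-4 - 0) + (6 + 0)i
= -4 + 6i


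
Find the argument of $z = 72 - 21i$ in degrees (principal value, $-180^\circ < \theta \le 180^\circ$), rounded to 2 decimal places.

θ = arctan(b/a) = arctan(-21/72) (quadrant-adjusted) = -16.26°


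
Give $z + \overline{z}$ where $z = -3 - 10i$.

z + conjugate(z) = (a + bi) + (a - bi) = 2a
= 2 * (-3) = -6


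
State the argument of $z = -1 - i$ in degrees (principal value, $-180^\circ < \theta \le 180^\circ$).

θ = arctan(b/a) = arctan(-1/-1) (quadrant-adjusted) = -135°


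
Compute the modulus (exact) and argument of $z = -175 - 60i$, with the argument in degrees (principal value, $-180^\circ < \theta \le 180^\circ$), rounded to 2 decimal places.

|z| = sqrt((-175)^2 + (-60)^2) = 185
arg(z) = arctan(b/a) = arctan(-60/-175) (quadrant-adjusted) = -161.08°


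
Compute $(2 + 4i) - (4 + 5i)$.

(2 - 4) + (4 - 5)i = -2 - i


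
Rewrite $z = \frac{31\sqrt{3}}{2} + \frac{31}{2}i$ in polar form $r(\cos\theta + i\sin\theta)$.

r = |z| = sqrt(a^2 + b^2) = sqrt((31*sqrt(3)/2)^2 + (31/2)^2) = sqrt(2883/4 + 961/4) = sqrt(961) = 31
θ = arctan(b/a) = arctan(15.5/26.8468) (quadrant-adjusted) = 30°
z = 31(cos 30° + i sin 30°)


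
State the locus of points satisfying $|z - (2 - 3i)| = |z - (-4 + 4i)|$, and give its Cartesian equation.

|z - z1| = |z - z2| means z is equidistant from z1 and z2,
i.e. the perpendicular bisector of the segment from (2, -3) to (-4, 4) (midpoint (-1, 1/2)).
With z = x + yi, square both sides:
(x - 2)^2 + (y - (-3))^2 = (x - (-4))^2 + (y - 4)^2
The x^2 and y^2 terms cancel: -12x + 14y = 32 - 13 = 19
Simplify: 12x - 14y = -19
Locus: Perpendicular bisector of the segment from (2, -3) to (-4, 4): the line 12x - 14y = -19


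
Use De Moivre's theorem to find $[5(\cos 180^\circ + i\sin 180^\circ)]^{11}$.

By De Moivre: z^n = r^n(cos(nθ) + i sin(nθ))
= 5^11(cos(11*180°) + i sin(11*180°))
= 48828125(cos 180° + i sin 180°)
= -48828125


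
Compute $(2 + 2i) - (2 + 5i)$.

(2 - 2) + (2 - 5)i = -3i


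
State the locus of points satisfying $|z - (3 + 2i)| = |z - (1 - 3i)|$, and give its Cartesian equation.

|z - z1| = |z - z2| means z is equidistant from z1 and z2,
i.e. the perpendicular bisector of the segment from (3, 2) to (1, -3) (midpoint (2, -1/2)).
With z = x + yi, square both sides:
(x - 3)^2 + (y - 2)^2 = (x - 1)^2 + (y - (-3))^2
The x^2 and y^2 terms cancel: -4x + (-10)y = 10 - 13 = -3
Simplify: 4x + 10y = 3
Locus: Perpendicular bisector of the segment from (3, 2) to (1, -3): the line 4x + 10y = 3


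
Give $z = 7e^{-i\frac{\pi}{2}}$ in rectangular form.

a = r cos θ = 7 * 0 = 0
b = r sin θ = 7 * -1 = -7
z = -7i


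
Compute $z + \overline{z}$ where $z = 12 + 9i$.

z + conjugate(z) = (a + bi) + (a - bi) = 2a
= 2 * 12 = 24


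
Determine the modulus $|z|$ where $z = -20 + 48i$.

|z| = sqrt(a^2 + b^2) = sqrt((-20)^2 + 48^2) = sqrt(2704) = 52


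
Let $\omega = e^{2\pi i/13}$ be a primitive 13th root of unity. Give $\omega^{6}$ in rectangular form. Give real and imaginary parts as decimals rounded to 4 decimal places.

ω^6 = e^(2πi·6/13) = e^(i·12π/13)
= cos(12π/13) + i sin(12π/13)
= -0.9709 + 0.2393i


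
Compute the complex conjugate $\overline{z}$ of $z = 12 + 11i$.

If z = a + bi, then conjugate(z) = a - bi
conjugate(12 + 11i) = 12 - 11i


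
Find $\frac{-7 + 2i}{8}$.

Divisor is real, so divide each part by 8:
= -7/8 + (1/4)i


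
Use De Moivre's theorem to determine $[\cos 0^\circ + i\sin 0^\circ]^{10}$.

By De Moivre: z^n = r^n(cos(nθ) + i sin(nθ))
= 1^10(cos(10*0°) + i sin(10*0°))
= 1(cos 0° + i sin 0°)
= 1


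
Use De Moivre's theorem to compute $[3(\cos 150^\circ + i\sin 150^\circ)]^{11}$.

By De Moivre: z^n = r^n(cos(nθ) + i sin(nθ))
= 3^11(cos(11*150°) + i sin(11*150°))
= 177147(cos 210° + i sin 210°)
= -177147*sqrt(3)/2 - (177147/2)i


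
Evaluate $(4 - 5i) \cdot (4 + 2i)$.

(a1*a2 - b1*b2) + (a1*b2 + b1*a2)i
= (16 - (-10)) + (8 + (-20))i
= 26 - 12i


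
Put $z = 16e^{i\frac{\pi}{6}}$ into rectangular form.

a = r cos θ = 16 * sqrt(3)/2 = 8*sqrt(3)
b = r sin θ = 16 * 1/2 = 8
z = 8*sqrt(3) + 8i


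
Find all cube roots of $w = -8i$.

|w| = 8, arg(w) = 270°
Root modulus = 8^(1/3) = 2
Root arguments: θ_k = (270° + 360°k)/3 for k = 0, 1, ..., 2
Roots: 2i, -sqrt(3) - i, sqrt(3) - i


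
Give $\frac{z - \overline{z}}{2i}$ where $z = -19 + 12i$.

z - conjugate(z) = 2bi
(z - conjugate(z))/(2i) = 2bi/(2i) = b = 12


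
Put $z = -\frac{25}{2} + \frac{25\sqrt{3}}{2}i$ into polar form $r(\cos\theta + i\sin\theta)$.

r = |z| = sqrt(a^2 + b^2) = sqrt((-25/2)^2 + (25*sqrt(3)/2)^2) = sqrt(625/4 + 1875/4) = sqrt(625) = 25
θ = arctan(b/a) = arctan(21.6506/-12.5) (quadrant-adjusted) = 120°
z = 25(cos 120° + i sin 120°)


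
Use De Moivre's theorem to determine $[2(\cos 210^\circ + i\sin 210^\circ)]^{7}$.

By De Moivre: z^n = r^n(cos(nθ) + i sin(nθ))
= 2^7(cos(7*210°) + i sin(7*210°))
= 128(cos 30° + i sin 30°)
= 64*sqrt(3) + 64i


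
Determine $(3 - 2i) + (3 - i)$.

(3 + 3) + (-2 + (-1))i = 6 - 3i


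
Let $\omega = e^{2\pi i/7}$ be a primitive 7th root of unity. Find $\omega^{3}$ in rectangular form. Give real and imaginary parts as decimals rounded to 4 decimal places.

ω^3 = e^(2πi·3/7) = e^(i·6π/7)
= cos(6π/7) + i sin(6π/7)
= -0.9010 + 0.4339i


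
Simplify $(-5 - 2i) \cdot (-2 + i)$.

(a1*a2 - b1*b2) + (a1*b2 + b1*a2)i
= (10 - (-2)) + (-5 + 4)i
= 12 - i


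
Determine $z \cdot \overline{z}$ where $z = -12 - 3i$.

z * conjugate(z) = |z|^2 = a^2 + b^2
= (-12)^2 + (-3)^2 = 153


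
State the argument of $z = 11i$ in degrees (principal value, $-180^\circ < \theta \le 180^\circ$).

a = 0 and b > 0, so z lies on the positive imaginary axis: θ = 90°


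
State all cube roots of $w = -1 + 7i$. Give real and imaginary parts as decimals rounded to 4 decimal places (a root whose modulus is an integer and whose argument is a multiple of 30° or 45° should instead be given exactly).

|w| = sqrt(50) ≈ 7.071068, arg(w) ≈ 98.130102°
Root modulus = sqrt(50)^(1/3) ≈ 1.919383
Root arguments: θ_k = (arg(w) + 360°k)/3 for k = 0, 1, ..., 2
Compute each root as (root modulus)(cos θ_k + i sin θ_k) using full-precision intermediates, then round to 4 decimal places.
Roots: 1.6150 + 1.0372i, -1.7058 + 0.8800i, 0.0908 - 1.9172i


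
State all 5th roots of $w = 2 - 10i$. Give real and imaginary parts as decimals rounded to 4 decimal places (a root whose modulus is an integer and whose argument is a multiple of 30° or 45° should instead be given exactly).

|w| = sqrt(104) ≈ 10.198039, arg(w) ≈ 281.309932°
Root modulus = sqrt(104)^(1/5) ≈ 1.591121
Root arguments: θ_k = (arg(w) + 360°k)/5 for k = 0, 1, ..., 4
Compute each root as (root modulus)(cos θ_k + i sin θ_k) using full-precision intermediates, then round to 4 decimal places.
Roots: 0.8837 + 1.3232i, -0.9853 + 1.2493i, -1.4927 - 0.5510i, 0.0628 - 1.5899i, 1.5315 - 0.4316i


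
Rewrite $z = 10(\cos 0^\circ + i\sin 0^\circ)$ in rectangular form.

a = r cos θ = 10 * 1 = 10
b = r sin θ = 10 * 0 = 0
z = 10


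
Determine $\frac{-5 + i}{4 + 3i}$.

Multiply numerator and denominator by conjugate (4 - 3i):
= (-5 + i)(4 - 3i) / (4^2 + 3^2)
= (-17 + 19i) / 25
= -17/25 + (19/25)i


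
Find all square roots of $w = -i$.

|w| = 1, arg(w) = 270°
Root modulus = 1^(1/2) = 1
Root arguments: θ_k = (270° + 360°k)/2 for k = 0, 1, ..., 1
Roots: -sqrt(2)/2 + (sqrt(2)/2)i, sqrt(2)/2 - (sqrt(2)/2)i


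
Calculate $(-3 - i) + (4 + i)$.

(-3 + 4) + (-1 + 1)i = 1


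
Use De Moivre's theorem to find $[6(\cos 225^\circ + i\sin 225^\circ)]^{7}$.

By De Moivre: z^n = r^n(cos(nθ) + i sin(nθ))
= 6^7(cos(7*225°) + i sin(7*225°))
= 279936(cos 135° + i sin 135°)
= -139968*sqrt(2) + 139968*sqrt(2)i


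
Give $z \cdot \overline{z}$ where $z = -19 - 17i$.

z * conjugate(z) = |z|^2 = a^2 + b^2
= (-19)^2 + (-17)^2 = 650


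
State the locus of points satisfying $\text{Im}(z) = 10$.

Im(z) = y where z = x + yi; the equation y = 10 is satisfied by all points with that y-coordinate
Locus: Horizontal line y = 10


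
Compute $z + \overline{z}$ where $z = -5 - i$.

z + conjugate(z) = (a + bi) + (a - bi) = 2a
= 2 * (-5) = -10


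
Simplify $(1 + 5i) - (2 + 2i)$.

(1 - 2) + (5 - 2)i = -1 + 3i


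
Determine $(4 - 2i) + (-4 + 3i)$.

(4 + (-4)) + (-2 + 3)i = i


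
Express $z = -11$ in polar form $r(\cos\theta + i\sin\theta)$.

r = |z| = sqrt(a^2 + b^2) = sqrt((-11)^2 + (0)^2) = sqrt(121 + 0) = sqrt(121) = 11
b = 0 and a < 0, so z lies on the negative real axis: θ = 180°
z = 11(cos 180° + i sin 180°)


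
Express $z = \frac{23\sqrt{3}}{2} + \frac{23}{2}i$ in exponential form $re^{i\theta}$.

r = |z| = sqrt((23*sqrt(3)/2)^2 + (23/2)^2) = sqrt(1587/4 + 529/4) = sqrt(529) = 23
θ = arctan(b/a) = arctan(11.5/19.9186) (quadrant-adjusted) = 30° = π/6
z = 23e^(i*π/6)


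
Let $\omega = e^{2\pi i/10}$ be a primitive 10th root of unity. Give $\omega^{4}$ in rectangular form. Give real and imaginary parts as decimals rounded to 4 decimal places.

ω^4 = e^(2πi·4/10) = e^(i·4π/5)
= cos(4π/5) + i sin(4π/5)
= -0.8090 + 0.5878i


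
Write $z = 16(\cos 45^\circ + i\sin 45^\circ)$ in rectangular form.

a = r cos θ = 16 * sqrt(2)/2 = 8*sqrt(2)
b = r sin θ = 16 * sqrt(2)/2 = 8*sqrt(2)
z = 8*sqrt(2) + 8*sqrt(2)i


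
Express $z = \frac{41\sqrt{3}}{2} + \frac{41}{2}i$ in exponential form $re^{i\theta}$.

r = |z| = sqrt((41*sqrt(3)/2)^2 + (41/2)^2) = sqrt(5043/4 + 1681/4) = sqrt(1681) = 41
θ = arctan(b/a) = arctan(20.5/35.507) (quadrant-adjusted) = 30° = π/6
z = 41e^(i*π/6)


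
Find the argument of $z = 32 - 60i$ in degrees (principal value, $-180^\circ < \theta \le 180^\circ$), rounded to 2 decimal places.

θ = arctan(b/a) = arctan(-60/32) (quadrant-adjusted) = -61.93°


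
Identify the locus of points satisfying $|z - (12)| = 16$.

|z - z0| = r describes a circle centered at z0 with radius r
Here z0 = 12 and r = 16
Locus: Circle centered at (12, 0) with radius 16


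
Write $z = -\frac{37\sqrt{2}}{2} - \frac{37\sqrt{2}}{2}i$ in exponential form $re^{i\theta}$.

r = |z| = sqrt((-37*sqrt(2)/2)^2 + (-37*sqrt(2)/2)^2) = sqrt(1369/2 + 1369/2) = sqrt(1369) = 37
θ = arctan(b/a) = arctan(-26.163/-26.163) (quadrant-adjusted) = -135° = -3π/4
z = 37e^(-i*3π/4)


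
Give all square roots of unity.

ω_k = e^(2πik/2) = cos(2πk/2) + i sin(2πk/2) for k = 0, 1, ..., 1
Roots: 1, -1


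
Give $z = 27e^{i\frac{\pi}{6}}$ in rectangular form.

a = r cos θ = 27 * sqrt(3)/2 = 27*sqrt(3)/2
b = r sin θ = 27 * 1/2 = 27/2
z = 27*sqrt(3)/2 + (27/2)i


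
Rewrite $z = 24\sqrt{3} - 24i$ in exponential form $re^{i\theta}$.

r = |z| = sqrt((24*sqrt(3))^2 + (-24)^2) = sqrt(1728 + 576) = sqrt(2304) = 48
θ = arctan(b/a) = arctan(-24/41.5692) (quadrant-adjusted) = -30° = -π/6
z = 48e^(-i*π/6)


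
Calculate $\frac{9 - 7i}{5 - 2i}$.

Multiply numerator and denominator by conjugate (5 + 2i):
= (9 - 7i)(5 + 2i) / (5^2 + (-2)^2)
= (59 - 17i) / 29
= 59/29 - (17/29)i


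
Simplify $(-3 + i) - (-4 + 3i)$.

(-3 - (-4)) + (1 - 3)i = 1 - 2i


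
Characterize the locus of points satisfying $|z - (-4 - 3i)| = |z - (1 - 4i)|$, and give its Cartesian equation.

|z - z1| = |z - z2| means z is equidistant from z1 and z2,
i.e. the perpendicular bisector of the segment from (-4, -3) to (1, -4) (midpoint (-3/2, -7/2)).
With z = x + yi, square both sides:
(x - (-4))^2 + (y - (-3))^2 = (x - 1)^2 + (y - (-4))^2
The x^2 and y^2 terms cancel: 10x + (-2)y = 17 - 25 = -8
Simplify: 5x - y = -4
Locus: Perpendicular bisector of the segment from (-4, -3) to (1, -4): the line 5x - y = -4


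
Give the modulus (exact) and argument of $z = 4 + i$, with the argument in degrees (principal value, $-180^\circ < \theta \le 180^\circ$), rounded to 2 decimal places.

|z| = sqrt(4^2 + 1^2) = sqrt(17)
arg(z) = arctan(b/a) = arctan(1/4) (quadrant-adjusted) = 14.04°


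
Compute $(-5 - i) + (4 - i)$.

(-5 + 4) + (-1 + (-1))i = -1 - 2i


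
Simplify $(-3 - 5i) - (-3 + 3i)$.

(-3 - (-3)) + (-5 - 3)i = -8i


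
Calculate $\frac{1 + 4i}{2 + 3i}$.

Multiply numerator and denominator by conjugate (2 - 3i):
= (1 + 4i)(2 - 3i) / (2^2 + 3^2)
= (14 + 5i) / 13
= 14/13 + (5/13)i


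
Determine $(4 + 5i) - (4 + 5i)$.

(4 - 4) + (5 - 5)i = 0


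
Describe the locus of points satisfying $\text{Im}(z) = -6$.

Im(z) = y where z = x + yi; the equation y = -6 is satisfied by all points with that y-coordinate
Locus: Horizontal line y = -6


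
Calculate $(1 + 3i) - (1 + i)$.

(1 - 1) + (3 - 1)i = 2i


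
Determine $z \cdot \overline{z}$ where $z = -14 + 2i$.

z * conjugate(z) = |z|^2 = a^2 + b^2
= (-14)^2 + 2^2 = 200


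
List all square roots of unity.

ω_k = e^(2πik/2) = cos(2πk/2) + i sin(2πk/2) for k = 0, 1, ..., 1
Roots: 1, -1


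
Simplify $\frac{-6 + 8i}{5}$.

Divisor is real, so divide each part by 5:
= -6/5 + (8/5)i


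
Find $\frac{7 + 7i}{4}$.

Divisor is real, so divide each part by 4:
= 7/4 + (7/4)i


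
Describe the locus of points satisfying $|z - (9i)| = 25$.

|z - z0| = r describes a circle centered at z0 with radius r
Here z0 = 9i and r = 25
Locus: Circle centered at (0, 9) with radius 25


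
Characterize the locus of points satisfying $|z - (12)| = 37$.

|z - z0| = r describes a circle centered at z0 with radius r
Here z0 = 12 and r = 37
Locus: Circle centered at (12, 0) with radius 37


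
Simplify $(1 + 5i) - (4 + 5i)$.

(1 - 4) + (5 - 5)i = -3


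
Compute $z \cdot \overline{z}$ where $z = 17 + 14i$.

z * conjugate(z) = |z|^2 = a^2 + b^2
= 17^2 + 14^2 = 485


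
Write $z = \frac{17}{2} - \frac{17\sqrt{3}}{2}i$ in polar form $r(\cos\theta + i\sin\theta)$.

r = |z| = sqrt(a^2 + b^2) = sqrt((17/2)^2 + (-17*sqrt(3)/2)^2) = sqrt(289/4 + 867/4) = sqrt(289) = 17
θ = arctan(b/a) = arctan(-14.7224/8.5) (quadrant-adjusted) = 300°
z = 17(cos 300° + i sin 300°)


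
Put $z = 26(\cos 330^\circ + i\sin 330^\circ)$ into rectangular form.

a = r cos θ = 26 * sqrt(3)/2 = 13*sqrt(3)
b = r sin θ = 26 * -1/2 = -13
z = 13*sqrt(3) - 13i


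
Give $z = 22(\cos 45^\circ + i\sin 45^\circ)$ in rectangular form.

a = r cos θ = 22 * sqrt(2)/2 = 11*sqrt(2)
b = r sin θ = 22 * sqrt(2)/2 = 11*sqrt(2)
z = 11*sqrt(2) + 11*sqrt(2)i


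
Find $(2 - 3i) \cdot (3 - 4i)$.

(a1*a2 - b1*b2) + (a1*b2 + b1*a2)i
= (6 - 12) + (-8 + (-9))i
= -6 - 17i


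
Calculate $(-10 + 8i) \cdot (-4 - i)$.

(a1*a2 - b1*b2) + (a1*b2 + b1*a2)i
= (40 - (-8)) + (10 + (-32))i
= 48 - 22i


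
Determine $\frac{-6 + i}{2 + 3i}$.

Multiply numerator and denominator by conjugate (2 - 3i):
= (-6 + i)(2 - 3i) / (2^2 + 3^2)
= (-9 + 20i) / 13
= -9/13 + (20/13)i


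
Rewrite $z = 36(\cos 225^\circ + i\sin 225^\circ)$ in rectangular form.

a = r cos θ = 36 * -sqrt(2)/2 = -18*sqrt(2)
b = r sin θ = 36 * -sqrt(2)/2 = -18*sqrt(2)
z = -18*sqrt(2) - 18*sqrt(2)i


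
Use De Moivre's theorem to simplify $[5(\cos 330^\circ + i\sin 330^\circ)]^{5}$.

By De Moivre: z^n = r^n(cos(nθ) + i sin(nθ))
= 5^5(cos(5*330°) + i sin(5*330°))
= 3125(cos 210° + i sin 210°)
= -3125*sqrt(3)/2 - (3125/2)i


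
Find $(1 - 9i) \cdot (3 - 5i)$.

(a1*a2 - b1*b2) + (a1*b2 + b1*a2)i
= (3 - 45) + (-5 + (-27))i
= -42 - 32i


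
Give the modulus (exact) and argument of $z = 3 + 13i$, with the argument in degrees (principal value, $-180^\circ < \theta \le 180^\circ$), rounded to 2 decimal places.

|z| = sqrt(3^2 + 13^2) = sqrt(178)
arg(z) = arctan(b/a) = arctan(13/3) (quadrant-adjusted) = 77.01°


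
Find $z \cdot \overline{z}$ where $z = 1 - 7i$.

z * conjugate(z) = |z|^2 = a^2 + b^2
= 1^2 + (-7)^2 = 50


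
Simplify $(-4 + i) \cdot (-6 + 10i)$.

(a1*a2 - b1*b2) + (a1*b2 + b1*a2)i
= (24 - 10) + (-40 + (-6))i
= 14 - 46i


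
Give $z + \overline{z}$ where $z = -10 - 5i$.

z + conjugate(z) = (a + bi) + (a - bi) = 2a
= 2 * (-10) = -20


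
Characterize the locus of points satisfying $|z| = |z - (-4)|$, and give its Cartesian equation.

|z - z1| = |z - z2| means z is equidistant from z1 and z2,
i.e. the perpendicular bisector of the segment from (0, 0) to (-4, 0) (midpoint (-2, 0)).
With z = x + yi, square both sides:
(x - 0)^2 + (y - 0)^2 = (x - (-4))^2 + (y - 0)^2
The x^2 and y^2 terms cancel: -8x + 0y = 16 - 0 = 16
Simplify: x = -2
Locus: Perpendicular bisector of the segment from (0, 0) to (-4, 0): the line x = -2


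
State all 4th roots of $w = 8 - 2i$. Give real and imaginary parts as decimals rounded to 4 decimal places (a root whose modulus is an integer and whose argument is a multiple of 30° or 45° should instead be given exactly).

|w| = sqrt(68) ≈ 8.246211, arg(w) ≈ 345.963757°
Root modulus = sqrt(68)^(1/4) ≈ 1.694586
Root arguments: θ_k = (arg(w) + 360°k)/4 for k = 0, 1, ..., 3
Compute each root as (root modulus)(cos θ_k + i sin θ_k) using full-precision intermediates, then round to 4 decimal places.
Roots: 0.1037 + 1.6914i, -1.6914 + 0.1037i, -0.1037 - 1.6914i, 1.6914 - 0.1037i


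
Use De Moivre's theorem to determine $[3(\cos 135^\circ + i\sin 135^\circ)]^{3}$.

By De Moivre: z^n = r^n(cos(nθ) + i sin(nθ))
= 3^3(cos(3*135°) + i sin(3*135°))
= 27(cos 45° + i sin 45°)
= 27*sqrt(2)/2 + (27*sqrt(2)/2)i


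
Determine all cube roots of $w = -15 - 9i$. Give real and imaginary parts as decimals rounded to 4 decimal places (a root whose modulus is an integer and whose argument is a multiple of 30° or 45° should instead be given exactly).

|w| = sqrt(306) ≈ 17.492856, arg(w) ≈ 210.963757°
Root modulus = sqrt(306)^(1/3) ≈ 2.595894
Root arguments: θ_k = (arg(w) + 360°k)/3 for k = 0, 1, ..., 2
Compute each root as (root modulus)(cos θ_k + i sin θ_k) using full-precision intermediates, then round to 4 decimal places.
Roots: 0.8742 + 2.4443i, -2.5539 - 0.4651i, 1.6797 - 1.9792i


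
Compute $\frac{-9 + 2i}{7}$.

Divisor is real, so divide each part by 7:
= -9/7 + (2/7)i


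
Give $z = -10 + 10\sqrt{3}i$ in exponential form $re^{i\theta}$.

r = |z| = sqrt((-10)^2 + (10*sqrt(3))^2) = sqrt(100 + 300) = sqrt(400) = 20
θ = arctan(b/a) = arctan(17.3205/-10) (quadrant-adjusted) = 120° = 2π/3
z = 20e^(i*2π/3)


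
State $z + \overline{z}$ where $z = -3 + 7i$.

z + conjugate(z) = (a + bi) + (a - bi) = 2a
= 2 * (-3) = -6


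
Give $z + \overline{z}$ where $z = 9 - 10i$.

z + conjugate(z) = (a + bi) + (a - bi) = 2a
= 2 * 9 = 18


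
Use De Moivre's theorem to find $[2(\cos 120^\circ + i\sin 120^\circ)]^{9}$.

By De Moivre: z^n = r^n(cos(nθ) + i sin(nθ))
= 2^9(cos(9*120°) + i sin(9*120°))
= 512(cos 0° + i sin 0°)
= 512


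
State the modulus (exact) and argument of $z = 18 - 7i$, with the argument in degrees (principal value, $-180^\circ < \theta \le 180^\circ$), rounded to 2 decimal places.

|z| = sqrt(18^2 + (-7)^2) = sqrt(373)
arg(z) = arctan(b/a) = arctan(-7/18) (quadrant-adjusted) = -21.25°


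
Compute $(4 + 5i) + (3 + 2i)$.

(4 + 3) + (5 + 2)i = 7 + 7i


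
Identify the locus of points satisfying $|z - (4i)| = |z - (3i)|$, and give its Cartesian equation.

|z - z1| = |z - z2| means z is equidistant from z1 and z2,
i.e. the perpendicular bisector of the segment from (0, 4) to (0, 3) (midpoint (0, 7/2)).
With z = x + yi, square both sides:
(x - 0)^2 + (y - 4)^2 = (x - 0)^2 + (y - 3)^2
The x^2 and y^2 terms cancel: 0x + (-2)y = 9 - 16 = -7
Simplify: y = 7/2
Locus: Perpendicular bisector of the segment from (0, 4) to (0, 3): the line y = 7/2


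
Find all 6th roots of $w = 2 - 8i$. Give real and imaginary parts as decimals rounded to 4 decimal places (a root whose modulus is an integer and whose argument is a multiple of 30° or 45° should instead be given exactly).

|w| = sqrt(68) ≈ 8.246211, arg(w) ≈ 284.036243°
Root modulus = sqrt(68)^(1/6) ≈ 1.421376
Root arguments: θ_k = (arg(w) + 360°k)/6 for k = 0, 1, ..., 5
Compute each root as (root modulus)(cos θ_k + i sin θ_k) using full-precision intermediates, then round to 4 decimal places.
Roots: 0.9632 + 1.0453i, -0.4236 + 1.3568i, -1.3868 + 0.3115i, -0.9632 - 1.0453i, 0.4236 - 1.3568i, 1.3868 - 0.3115i


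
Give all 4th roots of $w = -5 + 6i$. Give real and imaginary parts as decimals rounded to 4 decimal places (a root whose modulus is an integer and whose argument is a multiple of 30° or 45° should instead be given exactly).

|w| = sqrt(61) ≈ 7.810250, arg(w) ≈ 129.805571°
Root modulus = sqrt(61)^(1/4) ≈ 1.671730
Root arguments: θ_k = (arg(w) + 360°k)/4 for k = 0, 1, ..., 3
Compute each root as (root modulus)(cos θ_k + i sin θ_k) using full-precision intermediates, then round to 4 decimal places.
Roots: 1.4107 + 0.8970i, -0.8970 + 1.4107i, -1.4107 - 0.8970i, 0.8970 - 1.4107i


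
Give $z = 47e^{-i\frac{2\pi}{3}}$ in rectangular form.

a = r cos θ = 47 * -1/2 = -47/2
b = r sin θ = 47 * -sqrt(3)/2 = -47*sqrt(3)/2
z = -47/2 - (47*sqrt(3)/2)i


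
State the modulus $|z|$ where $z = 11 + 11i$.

|z| = sqrt(a^2 + b^2) = sqrt(11^2 + 11^2) = sqrt(242) = sqrt(242)


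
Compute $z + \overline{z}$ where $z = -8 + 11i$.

z + conjugate(z) = (a + bi) + (a - bi) = 2a
= 2 * (-8) = -16


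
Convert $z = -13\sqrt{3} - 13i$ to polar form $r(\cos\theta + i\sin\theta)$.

r = |z| = sqrt(a^2 + b^2) = sqrt((-13*sqrt(3))^2 + (-13)^2) = sqrt(507 + 169) = sqrt(676) = 26
θ = arctan(b/a) = arctan(-13/-22.5167) (quadrant-adjusted) = 210°
z = 26(cos 210° + i sin 210°)


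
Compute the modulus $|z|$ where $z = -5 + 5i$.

|z| = sqrt(a^2 + b^2) = sqrt((-5)^2 + 5^2) = sqrt(50) = sqrt(50)


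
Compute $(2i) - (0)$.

(0 - 0) + (2 - 0)i = 2i


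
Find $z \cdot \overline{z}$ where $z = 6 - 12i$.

z * conjugate(z) = |z|^2 = a^2 + b^2
= 6^2 + (-12)^2 = 180


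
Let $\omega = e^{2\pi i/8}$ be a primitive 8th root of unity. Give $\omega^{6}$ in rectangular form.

ω^6 = e^(2πi·6/8) = e^(i·3π/2)
= cos(3π/2) + i sin(3π/2)
= -i


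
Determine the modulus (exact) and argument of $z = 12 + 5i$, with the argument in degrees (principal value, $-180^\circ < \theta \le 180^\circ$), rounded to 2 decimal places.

|z| = sqrt(12^2 + 5^2) = 13
arg(z) = arctan(b/a) = arctan(5/12) (quadrant-adjusted) = 22.62°
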